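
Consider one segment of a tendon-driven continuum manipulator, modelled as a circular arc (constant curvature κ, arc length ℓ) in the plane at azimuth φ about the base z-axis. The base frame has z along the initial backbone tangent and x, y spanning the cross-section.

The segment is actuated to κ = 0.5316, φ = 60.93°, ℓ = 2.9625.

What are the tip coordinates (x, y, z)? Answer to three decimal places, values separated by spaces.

0.918 1.651 1.881

θ = κ·ℓ = 0.5316 × 2.9625 = 1.57486 rad
ρ = (1 − cos θ)/κ = (1 − -0.00407)/0.5316 = 1.88877
z = sin θ / κ = 0.99999/0.5316 = 1.88110
x = ρ cos φ = 1.88877 × cos(60.93°) = 0.91771
y = ρ sin φ = 1.88877 × sin(60.93°) = 1.65083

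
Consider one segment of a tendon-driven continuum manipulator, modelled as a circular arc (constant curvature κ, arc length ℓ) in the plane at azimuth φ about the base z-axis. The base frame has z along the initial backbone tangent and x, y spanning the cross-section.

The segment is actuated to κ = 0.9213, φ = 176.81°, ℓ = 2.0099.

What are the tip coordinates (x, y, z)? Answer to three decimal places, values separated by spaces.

θ = κ·ℓ = 0.9213 × 2.0099 = 1.85172 rad
ρ = (1 − cos θ)/κ = (1 − -0.27724)/0.9213 = 1.38635
z = sin θ / κ = 0.96080/0.9213 = 1.04287
x = ρ cos φ = 1.38635 × cos(176.81°) = -1.38420
y = ρ sin φ = 1.38635 × sin(176.81°) = 0.07715

-1.384 0.077 1.043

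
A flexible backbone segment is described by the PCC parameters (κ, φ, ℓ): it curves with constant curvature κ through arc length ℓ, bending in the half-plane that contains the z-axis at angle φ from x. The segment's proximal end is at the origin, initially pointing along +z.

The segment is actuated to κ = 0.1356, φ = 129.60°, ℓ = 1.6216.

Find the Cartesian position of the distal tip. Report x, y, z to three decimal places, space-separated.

θ = κ·ℓ = 0.1356 × 1.6216 = 0.21989 rad
ρ = (1 − cos θ)/κ = (1 − 0.97592)/0.1356 = 0.17757
z = sin θ / κ = 0.21812/0.1356 = 1.60856
x = ρ cos φ = 0.17757 × cos(129.60°) = -0.11319
y = ρ sin φ = 0.17757 × sin(129.60°) = 0.13682

-0.113 0.137 1.609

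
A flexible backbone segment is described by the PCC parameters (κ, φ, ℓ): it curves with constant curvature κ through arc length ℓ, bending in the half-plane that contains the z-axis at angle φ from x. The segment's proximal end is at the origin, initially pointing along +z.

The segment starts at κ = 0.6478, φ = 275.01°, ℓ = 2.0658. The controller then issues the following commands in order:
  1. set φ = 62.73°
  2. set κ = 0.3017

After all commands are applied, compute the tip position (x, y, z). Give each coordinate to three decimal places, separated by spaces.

0.286 0.554 1.935

initial: κ=0.6478, φ=275.01°, ℓ=2.0658
cmd 1: set φ=62.73° → (κ,φ,ℓ)=(0.6478,62.73°,2.0658) → tip=(0.5443,1.0559,1.5021)
cmd 2: set κ=0.3017 → (κ,φ,ℓ)=(0.3017,62.73°,2.0658) → tip=(0.2855,0.5539,1.9346)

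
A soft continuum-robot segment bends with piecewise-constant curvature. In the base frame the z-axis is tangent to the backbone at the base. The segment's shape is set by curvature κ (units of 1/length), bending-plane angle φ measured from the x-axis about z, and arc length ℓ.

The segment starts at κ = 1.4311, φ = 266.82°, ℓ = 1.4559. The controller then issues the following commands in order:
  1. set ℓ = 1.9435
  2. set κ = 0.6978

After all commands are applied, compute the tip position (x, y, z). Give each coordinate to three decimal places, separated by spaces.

initial: κ=1.4311, φ=266.82°, ℓ=1.4559
cmd 1: set ℓ=1.9435 → (κ,φ,ℓ)=(1.4311,266.82°,1.9435) → tip=(-0.0750,-1.3506,0.2463)
cmd 2: set κ=0.6978 → (κ,φ,ℓ)=(0.6978,266.82°,1.9435) → tip=(-0.0626,-1.1261,1.4002)

-0.063 -1.126 1.400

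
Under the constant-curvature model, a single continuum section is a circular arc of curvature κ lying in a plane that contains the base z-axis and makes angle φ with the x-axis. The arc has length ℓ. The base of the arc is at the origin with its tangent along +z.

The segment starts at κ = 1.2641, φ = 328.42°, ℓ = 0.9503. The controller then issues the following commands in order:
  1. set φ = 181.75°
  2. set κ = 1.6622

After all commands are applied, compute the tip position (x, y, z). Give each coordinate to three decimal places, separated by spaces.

-0.607 -0.019 0.602

initial: κ=1.2641, φ=328.42°, ℓ=0.9503
cmd 1: set φ=181.75° → (κ,φ,ℓ)=(1.2641,181.75°,0.9503) → tip=(-0.5051,-0.0154,0.7377)
cmd 2: set κ=1.6622 → (κ,φ,ℓ)=(1.6622,181.75°,0.9503) → tip=(-0.6066,-0.0185,0.6016)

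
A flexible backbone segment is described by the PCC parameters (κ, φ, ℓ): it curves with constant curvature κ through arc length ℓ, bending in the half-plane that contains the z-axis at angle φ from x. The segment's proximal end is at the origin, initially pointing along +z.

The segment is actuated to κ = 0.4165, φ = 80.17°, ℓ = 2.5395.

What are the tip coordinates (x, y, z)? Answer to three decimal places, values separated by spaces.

θ = κ·ℓ = 0.4165 × 2.5395 = 1.05770 rad
ρ = (1 − cos θ)/κ = (1 − 0.49088)/0.4165 = 1.22239
z = sin θ / κ = 0.87123/0.4165 = 2.09179
x = ρ cos φ = 1.22239 × cos(80.17°) = 0.20869
y = ρ sin φ = 1.22239 × sin(80.17°) = 1.20444

0.209 1.204 2.092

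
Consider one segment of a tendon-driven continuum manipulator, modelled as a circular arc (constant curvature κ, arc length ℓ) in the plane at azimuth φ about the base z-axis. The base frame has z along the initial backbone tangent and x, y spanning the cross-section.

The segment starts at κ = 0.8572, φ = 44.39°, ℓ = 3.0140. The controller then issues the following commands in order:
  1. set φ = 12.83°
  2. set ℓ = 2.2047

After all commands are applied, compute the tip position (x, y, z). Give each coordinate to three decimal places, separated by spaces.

initial: κ=0.8572, φ=44.39°, ℓ=3.0140
cmd 1: set φ=12.83° → (κ,φ,ℓ)=(0.8572,12.83°,3.0140) → tip=(2.1024,0.4788,0.6177)
cmd 2: set ℓ=2.2047 → (κ,φ,ℓ)=(0.8572,12.83°,2.2047) → tip=(1.4943,0.3403,1.1077)

1.494 0.340 1.108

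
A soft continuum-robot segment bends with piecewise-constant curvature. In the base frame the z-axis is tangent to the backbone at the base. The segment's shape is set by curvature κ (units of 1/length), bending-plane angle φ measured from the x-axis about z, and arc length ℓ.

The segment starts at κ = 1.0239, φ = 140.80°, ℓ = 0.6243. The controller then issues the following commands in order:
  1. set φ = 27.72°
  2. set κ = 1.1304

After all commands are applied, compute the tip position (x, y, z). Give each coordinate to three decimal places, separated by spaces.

0.187 0.098 0.574

initial: κ=1.0239, φ=140.80°, ℓ=0.6243
cmd 1: set φ=27.72° → (κ,φ,ℓ)=(1.0239,27.72°,0.6243) → tip=(0.1707,0.0897,0.5826)
cmd 2: set κ=1.1304 → (κ,φ,ℓ)=(1.1304,27.72°,0.6243) → tip=(0.1870,0.0983,0.5738)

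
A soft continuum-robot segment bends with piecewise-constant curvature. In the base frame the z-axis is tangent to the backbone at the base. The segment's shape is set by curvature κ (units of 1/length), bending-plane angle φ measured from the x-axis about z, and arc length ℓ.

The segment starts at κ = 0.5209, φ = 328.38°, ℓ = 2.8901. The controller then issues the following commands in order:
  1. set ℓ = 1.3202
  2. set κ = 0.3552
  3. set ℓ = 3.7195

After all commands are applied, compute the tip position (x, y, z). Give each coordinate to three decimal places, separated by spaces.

1.805 -1.111 2.728

initial: κ=0.5209, φ=328.38°, ℓ=2.8901
cmd 1: set ℓ=1.3202 → (κ,φ,ℓ)=(0.5209,328.38°,1.3202) → tip=(0.3716,-0.2288,1.2186)
cmd 2: set κ=0.3552 → (κ,φ,ℓ)=(0.3552,328.38°,1.3202) → tip=(0.2588,-0.1593,1.2723)
cmd 3: set ℓ=3.7195 → (κ,φ,ℓ)=(0.3552,328.38°,3.7195) → tip=(1.8051,-1.1114,2.7281)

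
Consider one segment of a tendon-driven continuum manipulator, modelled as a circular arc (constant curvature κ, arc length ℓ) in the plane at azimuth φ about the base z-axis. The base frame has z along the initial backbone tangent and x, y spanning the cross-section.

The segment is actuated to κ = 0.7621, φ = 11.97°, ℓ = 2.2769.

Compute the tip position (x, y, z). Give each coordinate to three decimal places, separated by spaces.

1.494 0.317 1.294

θ = κ·ℓ = 0.7621 × 2.2769 = 1.73523 rad
ρ = (1 − cos θ)/κ = (1 − -0.16369)/0.7621 = 1.52695
z = sin θ / κ = 0.98651/0.7621 = 1.29447
x = ρ cos φ = 1.52695 × cos(11.97°) = 1.49375
y = ρ sin φ = 1.52695 × sin(11.97°) = 0.31669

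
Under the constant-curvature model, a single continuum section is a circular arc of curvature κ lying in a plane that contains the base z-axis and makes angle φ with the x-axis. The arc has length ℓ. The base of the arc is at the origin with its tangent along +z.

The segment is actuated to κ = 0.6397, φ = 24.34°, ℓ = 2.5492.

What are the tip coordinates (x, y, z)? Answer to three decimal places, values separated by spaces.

1.510 0.683 1.560

θ = κ·ℓ = 0.6397 × 2.5492 = 1.63072 rad
ρ = (1 − cos θ)/κ = (1 − -0.05989)/0.6397 = 1.65686
z = sin θ / κ = 0.99820/0.6397 = 1.56043
x = ρ cos φ = 1.65686 × cos(24.34°) = 1.50959
y = ρ sin φ = 1.65686 × sin(24.34°) = 0.68287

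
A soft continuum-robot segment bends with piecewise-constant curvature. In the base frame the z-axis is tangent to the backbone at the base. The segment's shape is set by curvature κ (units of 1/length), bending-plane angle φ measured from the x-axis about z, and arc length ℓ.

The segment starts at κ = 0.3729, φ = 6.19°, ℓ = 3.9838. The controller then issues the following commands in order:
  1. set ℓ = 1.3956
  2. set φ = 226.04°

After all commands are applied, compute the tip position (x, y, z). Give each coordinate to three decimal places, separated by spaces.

-0.246 -0.256 1.333

initial: κ=0.3729, φ=6.19°, ℓ=3.9838
cmd 1: set ℓ=1.3956 → (κ,φ,ℓ)=(0.3729,6.19°,1.3956) → tip=(0.3530,0.0383,1.3335)
cmd 2: set φ=226.04° → (κ,φ,ℓ)=(0.3729,226.04°,1.3956) → tip=(-0.2464,-0.2556,1.3335)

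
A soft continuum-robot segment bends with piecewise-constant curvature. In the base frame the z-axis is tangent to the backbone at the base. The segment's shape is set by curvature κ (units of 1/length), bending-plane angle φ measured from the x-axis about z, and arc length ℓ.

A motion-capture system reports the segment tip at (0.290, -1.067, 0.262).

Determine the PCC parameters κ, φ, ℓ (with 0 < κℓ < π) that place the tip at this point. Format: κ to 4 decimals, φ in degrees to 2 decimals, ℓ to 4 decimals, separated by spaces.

1.7126 285.21 1.5627

ρ = √(x²+y²) = √(0.290² + -1.067²) = 1.10571
φ = atan2(y, x) mod 360° = atan2(-1.067, 0.290) = 285.2051°
|p|² = ρ² + z² = 1.10571² + 0.262² = 1.29123
κ = 2ρ / |p|² = 2×1.10571 / 1.29123 = 1.71264
θ = 2·atan2(ρ, z) = 2·atan2(1.10571, 0.262) = 2.67627 rad
ℓ = θ/κ = 2.67627/1.71264 = 1.56266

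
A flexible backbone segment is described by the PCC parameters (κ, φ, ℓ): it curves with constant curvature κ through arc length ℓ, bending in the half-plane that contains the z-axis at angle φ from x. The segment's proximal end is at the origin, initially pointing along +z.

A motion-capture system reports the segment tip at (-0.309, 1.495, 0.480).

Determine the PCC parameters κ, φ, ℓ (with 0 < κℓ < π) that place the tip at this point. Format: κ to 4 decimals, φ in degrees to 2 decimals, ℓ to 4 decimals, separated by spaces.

1.1922 101.68 2.1240

ρ = √(x²+y²) = √(-0.309² + 1.495²) = 1.52660
φ = atan2(y, x) mod 360° = atan2(1.495, -0.309) = 101.6780°
|p|² = ρ² + z² = 1.52660² + 0.480² = 2.56091
κ = 2ρ / |p|² = 2×1.52660 / 2.56091 = 1.19223
θ = 2·atan2(ρ, z) = 2·atan2(1.52660, 0.480) = 2.53232 rad
ℓ = θ/κ = 2.53232/1.19223 = 2.12401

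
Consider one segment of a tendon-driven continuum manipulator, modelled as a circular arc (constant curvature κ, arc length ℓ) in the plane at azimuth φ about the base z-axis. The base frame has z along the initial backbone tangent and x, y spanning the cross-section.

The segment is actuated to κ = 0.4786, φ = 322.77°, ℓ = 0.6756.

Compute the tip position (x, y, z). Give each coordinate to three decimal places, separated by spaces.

0.086 -0.066 0.664

θ = κ·ℓ = 0.4786 × 0.6756 = 0.32334 rad
ρ = (1 − cos θ)/κ = (1 − 0.94818)/0.4786 = 0.10828
z = sin θ / κ = 0.31774/0.4786 = 0.66389
x = ρ cos φ = 0.10828 × cos(322.77°) = 0.08621
y = ρ sin φ = 0.10828 × sin(322.77°) = -0.06551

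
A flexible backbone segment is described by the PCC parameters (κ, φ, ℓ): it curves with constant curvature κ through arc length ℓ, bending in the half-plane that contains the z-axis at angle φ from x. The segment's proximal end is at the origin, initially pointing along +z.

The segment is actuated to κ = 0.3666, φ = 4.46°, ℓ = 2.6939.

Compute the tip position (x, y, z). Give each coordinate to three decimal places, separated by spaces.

θ = κ·ℓ = 0.3666 × 2.6939 = 0.98758 rad
ρ = (1 − cos θ)/κ = (1 − 0.55071)/0.3666 = 1.22556
z = sin θ / κ = 0.83470/0.3666 = 2.27686
x = ρ cos φ = 1.22556 × cos(4.46°) = 1.22185
y = ρ sin φ = 1.22556 × sin(4.46°) = 0.09530

1.222 0.095 2.277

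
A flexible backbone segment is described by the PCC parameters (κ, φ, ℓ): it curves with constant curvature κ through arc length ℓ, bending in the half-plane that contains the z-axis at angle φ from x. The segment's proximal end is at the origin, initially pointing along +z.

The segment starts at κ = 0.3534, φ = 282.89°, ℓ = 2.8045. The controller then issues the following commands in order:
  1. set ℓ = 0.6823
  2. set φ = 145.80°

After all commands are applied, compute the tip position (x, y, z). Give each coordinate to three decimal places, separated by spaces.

-0.068 0.046 0.676

initial: κ=0.3534, φ=282.89°, ℓ=2.8045
cmd 1: set ℓ=0.6823 → (κ,φ,ℓ)=(0.3534,282.89°,0.6823) → tip=(0.0183,-0.0798,0.6757)
cmd 2: set φ=145.80° → (κ,φ,ℓ)=(0.3534,145.80°,0.6823) → tip=(-0.0677,0.0460,0.6757)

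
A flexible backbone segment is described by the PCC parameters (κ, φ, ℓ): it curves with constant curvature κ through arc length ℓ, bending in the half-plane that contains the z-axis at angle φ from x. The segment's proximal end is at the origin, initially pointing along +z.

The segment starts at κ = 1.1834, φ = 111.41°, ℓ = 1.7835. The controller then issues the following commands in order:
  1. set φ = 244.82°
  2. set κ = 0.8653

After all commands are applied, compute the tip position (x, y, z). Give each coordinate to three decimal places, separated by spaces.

-0.478 -1.017 1.155

initial: κ=1.1834, φ=111.41°, ℓ=1.7835
cmd 1: set φ=244.82° → (κ,φ,ℓ)=(1.1834,244.82°,1.7835) → tip=(-0.5443,-1.1578,0.7249)
cmd 2: set κ=0.8653 → (κ,φ,ℓ)=(0.8653,244.82°,1.7835) → tip=(-0.4782,-1.0171,1.1552)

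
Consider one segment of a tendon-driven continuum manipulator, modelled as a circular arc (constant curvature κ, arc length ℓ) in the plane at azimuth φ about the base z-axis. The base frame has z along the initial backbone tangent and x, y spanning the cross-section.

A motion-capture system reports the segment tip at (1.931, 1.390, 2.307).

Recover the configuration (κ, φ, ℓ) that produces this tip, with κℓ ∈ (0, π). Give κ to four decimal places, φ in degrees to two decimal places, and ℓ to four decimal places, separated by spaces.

ρ = √(x²+y²) = √(1.931² + 1.390²) = 2.37926
φ = atan2(y, x) mod 360° = atan2(1.390, 1.931) = 35.7476°
|p|² = ρ² + z² = 2.37926² + 2.307² = 10.98311
κ = 2ρ / |p|² = 2×2.37926 / 10.98311 = 0.43326
θ = 2·atan2(ρ, z) = 2·atan2(2.37926, 2.307) = 1.60163 rad
ℓ = θ/κ = 1.60163/0.43326 = 3.69672

0.4333 35.75 3.6967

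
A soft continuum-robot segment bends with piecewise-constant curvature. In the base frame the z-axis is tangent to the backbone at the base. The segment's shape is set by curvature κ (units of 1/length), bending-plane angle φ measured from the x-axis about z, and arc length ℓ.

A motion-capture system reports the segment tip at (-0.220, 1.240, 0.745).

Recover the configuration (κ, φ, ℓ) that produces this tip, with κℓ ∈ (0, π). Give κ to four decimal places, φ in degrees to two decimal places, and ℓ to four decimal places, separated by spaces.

1.1764 100.06 1.7623

ρ = √(x²+y²) = √(-0.220² + 1.240²) = 1.25936
φ = atan2(y, x) mod 360° = atan2(1.240, -0.220) = 100.0607°
|p|² = ρ² + z² = 1.25936² + 0.745² = 2.14102
κ = 2ρ / |p|² = 2×1.25936 / 2.14102 = 1.17641
θ = 2·atan2(ρ, z) = 2·atan2(1.25936, 0.745) = 2.07320 rad
ℓ = θ/κ = 2.07320/1.17641 = 1.76231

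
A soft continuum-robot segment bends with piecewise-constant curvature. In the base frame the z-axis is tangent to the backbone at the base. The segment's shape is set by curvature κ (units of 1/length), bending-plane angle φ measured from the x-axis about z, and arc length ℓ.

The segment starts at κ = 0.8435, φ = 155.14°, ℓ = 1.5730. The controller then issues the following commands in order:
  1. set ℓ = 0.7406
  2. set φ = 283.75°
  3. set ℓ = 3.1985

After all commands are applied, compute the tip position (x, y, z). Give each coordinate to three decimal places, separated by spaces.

initial: κ=0.8435, φ=155.14°, ℓ=1.5730
cmd 1: set ℓ=0.7406 → (κ,φ,ℓ)=(0.8435,155.14°,0.7406) → tip=(-0.2032,0.0941,0.6934)
cmd 2: set φ=283.75° → (κ,φ,ℓ)=(0.8435,283.75°,0.7406) → tip=(0.0532,-0.2175,0.6934)
cmd 3: set ℓ=3.1985 → (κ,φ,ℓ)=(0.8435,283.75°,3.1985) → tip=(0.5363,-2.1916,0.5089)

0.536 -2.192 0.509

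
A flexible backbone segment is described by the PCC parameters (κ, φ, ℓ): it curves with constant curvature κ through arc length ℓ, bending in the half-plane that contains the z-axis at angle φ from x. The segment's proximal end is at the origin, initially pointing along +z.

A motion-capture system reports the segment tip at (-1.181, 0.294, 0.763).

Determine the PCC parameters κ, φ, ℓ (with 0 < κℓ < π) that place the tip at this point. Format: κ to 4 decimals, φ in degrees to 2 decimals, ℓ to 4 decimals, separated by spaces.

1.1797 166.02 1.7137

ρ = √(x²+y²) = √(-1.181² + 0.294²) = 1.21704
φ = atan2(y, x) mod 360° = atan2(0.294, -1.181) = 166.0208°
|p|² = ρ² + z² = 1.21704² + 0.763² = 2.06337
κ = 2ρ / |p|² = 2×1.21704 / 2.06337 = 1.17967
θ = 2·atan2(ρ, z) = 2·atan2(1.21704, 0.763) = 2.02162 rad
ℓ = θ/κ = 2.02162/1.17967 = 1.71372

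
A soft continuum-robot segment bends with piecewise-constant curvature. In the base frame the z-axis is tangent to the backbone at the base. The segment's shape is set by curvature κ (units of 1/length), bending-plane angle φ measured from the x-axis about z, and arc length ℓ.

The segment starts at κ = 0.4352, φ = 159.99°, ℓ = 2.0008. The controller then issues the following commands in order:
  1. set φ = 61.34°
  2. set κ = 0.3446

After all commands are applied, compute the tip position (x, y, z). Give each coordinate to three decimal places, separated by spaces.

0.318 0.582 1.846

initial: κ=0.4352, φ=159.99°, ℓ=2.0008
cmd 1: set φ=61.34° → (κ,φ,ℓ)=(0.4352,61.34°,2.0008) → tip=(0.3920,0.7173,1.7574)
cmd 2: set κ=0.3446 → (κ,φ,ℓ)=(0.3446,61.34°,2.0008) → tip=(0.3179,0.5816,1.8460)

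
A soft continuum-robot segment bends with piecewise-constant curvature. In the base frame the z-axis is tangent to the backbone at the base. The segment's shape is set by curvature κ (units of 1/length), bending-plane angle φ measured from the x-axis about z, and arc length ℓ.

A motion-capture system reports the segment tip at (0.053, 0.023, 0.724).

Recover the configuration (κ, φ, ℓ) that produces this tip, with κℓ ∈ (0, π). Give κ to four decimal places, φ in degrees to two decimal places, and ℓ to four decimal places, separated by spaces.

0.2190 23.46 0.7271

ρ = √(x²+y²) = √(0.053² + 0.023²) = 0.05778
φ = atan2(y, x) mod 360° = atan2(0.023, 0.053) = 23.4590°
|p|² = ρ² + z² = 0.05778² + 0.724² = 0.52751
κ = 2ρ / |p|² = 2×0.05778 / 0.52751 = 0.21905
θ = 2·atan2(ρ, z) = 2·atan2(0.05778, 0.724) = 0.15926 rad
ℓ = θ/κ = 0.15926/0.21905 = 0.72707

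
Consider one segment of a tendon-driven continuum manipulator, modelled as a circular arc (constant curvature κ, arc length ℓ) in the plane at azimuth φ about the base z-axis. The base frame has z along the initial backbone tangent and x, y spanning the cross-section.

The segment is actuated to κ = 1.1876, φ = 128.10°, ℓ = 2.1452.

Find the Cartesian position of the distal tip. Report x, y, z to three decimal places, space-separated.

θ = κ·ℓ = 1.1876 × 2.1452 = 2.54764 rad
ρ = (1 − cos θ)/κ = (1 − -0.82873)/1.1876 = 1.53986
z = sin θ / κ = 0.55964/1.1876 = 0.47124
x = ρ cos φ = 1.53986 × cos(128.10°) = -0.95015
y = ρ sin φ = 1.53986 × sin(128.10°) = 1.21177

-0.950 1.212 0.471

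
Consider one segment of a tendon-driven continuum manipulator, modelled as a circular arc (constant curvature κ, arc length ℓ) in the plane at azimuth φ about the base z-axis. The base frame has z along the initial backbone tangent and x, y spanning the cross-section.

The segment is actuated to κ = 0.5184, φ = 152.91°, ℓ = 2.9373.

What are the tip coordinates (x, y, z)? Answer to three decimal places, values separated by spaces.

-1.635 0.836 1.927

θ = κ·ℓ = 0.5184 × 2.9373 = 1.52270 rad
ρ = (1 − cos θ)/κ = (1 − 0.04808)/0.5184 = 1.83626
z = sin θ / κ = 0.99884/0.5184 = 1.92678
x = ρ cos φ = 1.83626 × cos(152.91°) = -1.63481
y = ρ sin φ = 1.83626 × sin(152.91°) = 0.83621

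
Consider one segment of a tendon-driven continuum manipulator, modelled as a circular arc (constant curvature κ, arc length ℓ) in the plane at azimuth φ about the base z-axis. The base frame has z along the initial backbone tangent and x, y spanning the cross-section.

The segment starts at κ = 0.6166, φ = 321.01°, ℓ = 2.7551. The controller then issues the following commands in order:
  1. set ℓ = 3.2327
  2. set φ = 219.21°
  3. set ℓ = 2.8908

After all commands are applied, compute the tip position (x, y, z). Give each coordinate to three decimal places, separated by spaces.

initial: κ=0.6166, φ=321.01°, ℓ=2.7551
cmd 1: set ℓ=3.2327 → (κ,φ,ℓ)=(0.6166,321.01°,3.2327) → tip=(1.7774,-1.4388,1.4792)
cmd 2: set φ=219.21° → (κ,φ,ℓ)=(0.6166,219.21°,3.2327) → tip=(-1.7719,-1.4456,1.4792)
cmd 3: set ℓ=2.8908 → (κ,φ,ℓ)=(0.6166,219.21°,2.8908) → tip=(-1.5206,-1.2406,1.5856)

-1.521 -1.241 1.586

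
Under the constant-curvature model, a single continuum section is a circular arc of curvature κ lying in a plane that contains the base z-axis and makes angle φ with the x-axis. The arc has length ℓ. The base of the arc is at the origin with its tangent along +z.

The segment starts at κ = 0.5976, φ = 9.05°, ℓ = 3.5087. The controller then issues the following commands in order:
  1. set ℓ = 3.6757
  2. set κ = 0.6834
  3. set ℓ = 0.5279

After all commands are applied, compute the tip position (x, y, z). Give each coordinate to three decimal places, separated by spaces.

initial: κ=0.5976, φ=9.05°, ℓ=3.5087
cmd 1: set ℓ=3.6757 → (κ,φ,ℓ)=(0.5976,9.05°,3.6757) → tip=(2.6205,0.4174,1.3562)
cmd 2: set κ=0.6834 → (κ,φ,ℓ)=(0.6834,9.05°,3.6757) → tip=(2.6130,0.4162,0.8616)
cmd 3: set ℓ=0.5279 → (κ,φ,ℓ)=(0.6834,9.05°,0.5279) → tip=(0.0930,0.0148,0.5165)

0.093 0.015 0.517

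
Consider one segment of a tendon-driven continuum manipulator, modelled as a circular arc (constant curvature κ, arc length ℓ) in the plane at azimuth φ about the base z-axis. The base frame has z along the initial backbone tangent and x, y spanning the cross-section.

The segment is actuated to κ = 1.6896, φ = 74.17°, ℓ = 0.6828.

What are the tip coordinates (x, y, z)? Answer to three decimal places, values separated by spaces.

θ = κ·ℓ = 1.6896 × 0.6828 = 1.15366 rad
ρ = (1 − cos θ)/κ = (1 − 0.40515)/1.6896 = 0.35207
z = sin θ / κ = 0.91425/1.6896 = 0.54111
x = ρ cos φ = 0.35207 × cos(74.17°) = 0.09604
y = ρ sin φ = 0.35207 × sin(74.17°) = 0.33872

0.096 0.339 0.541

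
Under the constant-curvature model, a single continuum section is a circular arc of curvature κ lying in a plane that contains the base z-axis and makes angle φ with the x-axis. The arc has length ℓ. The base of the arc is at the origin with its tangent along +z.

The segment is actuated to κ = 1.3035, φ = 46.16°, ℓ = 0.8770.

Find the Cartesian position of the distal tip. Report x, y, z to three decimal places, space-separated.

0.311 0.324 0.698

θ = κ·ℓ = 1.3035 × 0.8770 = 1.14317 rad
ρ = (1 − cos θ)/κ = (1 − 0.41471)/1.3035 = 0.44901
z = sin θ / κ = 0.90995/1.3035 = 0.69808
x = ρ cos φ = 0.44901 × cos(46.16°) = 0.31101
y = ρ sin φ = 0.44901 × sin(46.16°) = 0.32386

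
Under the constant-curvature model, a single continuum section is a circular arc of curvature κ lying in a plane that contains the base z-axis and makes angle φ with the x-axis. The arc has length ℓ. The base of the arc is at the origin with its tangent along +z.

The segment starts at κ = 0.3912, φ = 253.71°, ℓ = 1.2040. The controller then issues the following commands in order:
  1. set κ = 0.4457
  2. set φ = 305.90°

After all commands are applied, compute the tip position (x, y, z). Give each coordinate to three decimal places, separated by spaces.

0.185 -0.255 1.147

initial: κ=0.3912, φ=253.71°, ℓ=1.2040
cmd 1: set κ=0.4457 → (κ,φ,ℓ)=(0.4457,253.71°,1.2040) → tip=(-0.0885,-0.3027,1.1470)
cmd 2: set φ=305.90° → (κ,φ,ℓ)=(0.4457,305.90°,1.2040) → tip=(0.1849,-0.2555,1.1470)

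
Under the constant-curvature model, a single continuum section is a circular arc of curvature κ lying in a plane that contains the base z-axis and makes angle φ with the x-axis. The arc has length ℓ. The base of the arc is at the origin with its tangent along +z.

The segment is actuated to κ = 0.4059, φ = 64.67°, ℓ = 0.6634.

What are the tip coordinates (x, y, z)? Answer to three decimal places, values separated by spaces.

θ = κ·ℓ = 0.4059 × 0.6634 = 0.26927 rad
ρ = (1 − cos θ)/κ = (1 − 0.96396)/0.4059 = 0.08878
z = sin θ / κ = 0.26603/0.4059 = 0.65541
x = ρ cos φ = 0.08878 × cos(64.67°) = 0.03798
y = ρ sin φ = 0.08878 × sin(64.67°) = 0.08024

0.038 0.080 0.655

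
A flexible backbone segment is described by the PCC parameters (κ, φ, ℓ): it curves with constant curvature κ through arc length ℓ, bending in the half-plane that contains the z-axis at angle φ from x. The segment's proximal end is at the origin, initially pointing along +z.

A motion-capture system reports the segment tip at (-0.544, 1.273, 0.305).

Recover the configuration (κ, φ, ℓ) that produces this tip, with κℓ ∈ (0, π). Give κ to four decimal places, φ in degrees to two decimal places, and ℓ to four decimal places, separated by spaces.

ρ = √(x²+y²) = √(-0.544² + 1.273²) = 1.38436
φ = atan2(y, x) mod 360° = atan2(1.273, -0.544) = 113.1388°
|p|² = ρ² + z² = 1.38436² + 0.305² = 2.00949
κ = 2ρ / |p|² = 2×1.38436 / 2.00949 = 1.37783
θ = 2·atan2(ρ, z) = 2·atan2(1.38436, 0.305) = 2.70789 rad
ℓ = θ/κ = 2.70789/1.37783 = 1.96533

1.3778 113.14 1.9653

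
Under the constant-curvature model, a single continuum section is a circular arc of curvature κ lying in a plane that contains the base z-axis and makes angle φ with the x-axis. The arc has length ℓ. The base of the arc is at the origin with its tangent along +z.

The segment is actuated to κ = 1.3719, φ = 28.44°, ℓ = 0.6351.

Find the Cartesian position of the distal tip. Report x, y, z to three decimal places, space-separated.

θ = κ·ℓ = 1.3719 × 0.6351 = 0.87129 rad
ρ = (1 − cos θ)/κ = (1 − 0.64384)/1.3719 = 0.25961
z = sin θ / κ = 0.76516/1.3719 = 0.55774
x = ρ cos φ = 0.25961 × cos(28.44°) = 0.22828
y = ρ sin φ = 0.25961 × sin(28.44°) = 0.12364

0.228 0.124 0.558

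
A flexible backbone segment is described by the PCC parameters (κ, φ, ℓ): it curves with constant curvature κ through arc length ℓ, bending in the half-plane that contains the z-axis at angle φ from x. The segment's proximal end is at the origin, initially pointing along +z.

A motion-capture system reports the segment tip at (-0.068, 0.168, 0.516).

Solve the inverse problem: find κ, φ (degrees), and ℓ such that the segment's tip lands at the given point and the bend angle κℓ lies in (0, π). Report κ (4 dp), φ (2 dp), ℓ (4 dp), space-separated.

ρ = √(x²+y²) = √(-0.068² + 0.168²) = 0.18124
φ = atan2(y, x) mod 360° = atan2(0.168, -0.068) = 112.0362°
|p|² = ρ² + z² = 0.18124² + 0.516² = 0.29910
κ = 2ρ / |p|² = 2×0.18124 / 0.29910 = 1.21189
θ = 2·atan2(ρ, z) = 2·atan2(0.18124, 0.516) = 0.67556 rad
ℓ = θ/κ = 0.67556/1.21189 = 0.55744

1.2119 112.04 0.5574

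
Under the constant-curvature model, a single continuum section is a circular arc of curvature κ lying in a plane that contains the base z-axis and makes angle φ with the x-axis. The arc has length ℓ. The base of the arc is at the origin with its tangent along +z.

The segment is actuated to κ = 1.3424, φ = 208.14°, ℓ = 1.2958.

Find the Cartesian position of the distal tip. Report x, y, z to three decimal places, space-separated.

θ = κ·ℓ = 1.3424 × 1.2958 = 1.73948 rad
ρ = (1 − cos θ)/κ = (1 − -0.16789)/1.3424 = 0.87000
z = sin θ / κ = 0.98581/1.3424 = 0.73436
x = ρ cos φ = 0.87000 × cos(208.14°) = -0.76716
y = ρ sin φ = 0.87000 × sin(208.14°) = -0.41032

-0.767 -0.410 0.734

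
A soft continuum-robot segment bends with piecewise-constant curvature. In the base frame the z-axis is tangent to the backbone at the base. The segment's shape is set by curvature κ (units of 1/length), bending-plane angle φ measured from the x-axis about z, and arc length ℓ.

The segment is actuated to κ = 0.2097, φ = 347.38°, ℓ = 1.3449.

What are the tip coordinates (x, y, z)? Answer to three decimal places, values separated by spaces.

0.184 -0.041 1.327

θ = κ·ℓ = 0.2097 × 1.3449 = 0.28203 rad
ρ = (1 − cos θ)/κ = (1 − 0.96049)/0.2097 = 0.18839
z = sin θ / κ = 0.27830/0.2097 = 1.32714
x = ρ cos φ = 0.18839 × cos(347.38°) = 0.18384
y = ρ sin φ = 0.18839 × sin(347.38°) = -0.04116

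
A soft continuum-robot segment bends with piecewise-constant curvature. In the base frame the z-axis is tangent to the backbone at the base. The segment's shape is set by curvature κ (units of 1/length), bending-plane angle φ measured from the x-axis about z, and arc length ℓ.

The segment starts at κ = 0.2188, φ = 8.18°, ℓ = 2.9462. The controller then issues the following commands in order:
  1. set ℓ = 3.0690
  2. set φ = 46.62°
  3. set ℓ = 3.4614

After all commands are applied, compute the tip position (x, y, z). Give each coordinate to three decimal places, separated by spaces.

initial: κ=0.2188, φ=8.18°, ℓ=2.9462
cmd 1: set ℓ=3.0690 → (κ,φ,ℓ)=(0.2188,8.18°,3.0690) → tip=(0.9822,0.1412,2.8435)
cmd 2: set φ=46.62° → (κ,φ,ℓ)=(0.2188,46.62°,3.0690) → tip=(0.6815,0.7212,2.8435)
cmd 3: set ℓ=3.4614 → (κ,φ,ℓ)=(0.2188,46.62°,3.4614) → tip=(0.8581,0.9080,3.1399)

0.858 0.908 3.140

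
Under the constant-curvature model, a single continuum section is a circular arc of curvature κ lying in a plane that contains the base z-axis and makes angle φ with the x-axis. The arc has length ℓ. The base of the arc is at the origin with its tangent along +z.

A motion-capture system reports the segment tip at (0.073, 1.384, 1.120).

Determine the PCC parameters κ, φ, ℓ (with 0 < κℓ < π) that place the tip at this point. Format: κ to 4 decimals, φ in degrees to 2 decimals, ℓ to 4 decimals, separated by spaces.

0.8730 86.98 2.0416

ρ = √(x²+y²) = √(0.073² + 1.384²) = 1.38592
φ = atan2(y, x) mod 360° = atan2(1.384, 0.073) = 86.9807°
|p|² = ρ² + z² = 1.38592² + 1.120² = 3.17518
κ = 2ρ / |p|² = 2×1.38592 / 3.17518 = 0.87297
θ = 2·atan2(ρ, z) = 2·atan2(1.38592, 1.120) = 1.78224 rad
ℓ = θ/κ = 1.78224/0.87297 = 2.04158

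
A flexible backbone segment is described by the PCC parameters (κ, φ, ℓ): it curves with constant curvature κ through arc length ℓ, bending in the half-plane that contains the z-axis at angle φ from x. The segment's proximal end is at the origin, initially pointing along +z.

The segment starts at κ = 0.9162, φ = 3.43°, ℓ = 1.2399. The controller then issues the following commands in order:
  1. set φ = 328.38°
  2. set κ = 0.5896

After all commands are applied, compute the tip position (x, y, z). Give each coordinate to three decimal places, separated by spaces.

0.369 -0.227 1.132

initial: κ=0.9162, φ=3.43°, ℓ=1.2399
cmd 1: set φ=328.38° → (κ,φ,ℓ)=(0.9162,328.38°,1.2399) → tip=(0.5379,-0.3312,0.9899)
cmd 2: set κ=0.5896 → (κ,φ,ℓ)=(0.5896,328.38°,1.2399) → tip=(0.3690,-0.2272,1.1324)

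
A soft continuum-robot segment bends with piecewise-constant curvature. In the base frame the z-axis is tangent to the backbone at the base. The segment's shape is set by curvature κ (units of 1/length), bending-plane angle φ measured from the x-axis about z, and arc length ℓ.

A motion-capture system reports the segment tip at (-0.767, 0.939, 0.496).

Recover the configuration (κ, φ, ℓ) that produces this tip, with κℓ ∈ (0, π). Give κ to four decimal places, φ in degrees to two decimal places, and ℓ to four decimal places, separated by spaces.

ρ = √(x²+y²) = √(-0.767² + 0.939²) = 1.21244
φ = atan2(y, x) mod 360° = atan2(0.939, -0.767) = 129.2429°
|p|² = ρ² + z² = 1.21244² + 0.496² = 1.71603
κ = 2ρ / |p|² = 2×1.21244 / 1.71603 = 1.41308
θ = 2·atan2(ρ, z) = 2·atan2(1.21244, 0.496) = 2.36495 rad
ℓ = θ/κ = 2.36495/1.41308 = 1.67362

1.4131 129.24 1.6736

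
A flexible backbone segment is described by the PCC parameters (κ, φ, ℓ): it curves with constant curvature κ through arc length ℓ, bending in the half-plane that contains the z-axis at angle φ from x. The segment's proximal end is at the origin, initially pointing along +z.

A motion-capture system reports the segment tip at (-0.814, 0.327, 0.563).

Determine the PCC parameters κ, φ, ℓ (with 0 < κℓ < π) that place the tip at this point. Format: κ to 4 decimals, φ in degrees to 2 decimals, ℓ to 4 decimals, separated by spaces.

1.6148 158.11 1.2388

ρ = √(x²+y²) = √(-0.814² + 0.327²) = 0.87723
φ = atan2(y, x) mod 360° = atan2(0.327, -0.814) = 158.1137°
|p|² = ρ² + z² = 0.87723² + 0.563² = 1.08649
κ = 2ρ / |p|² = 2×0.87723 / 1.08649 = 1.61478
θ = 2·atan2(ρ, z) = 2·atan2(0.87723, 0.563) = 2.00042 rad
ℓ = θ/κ = 2.00042/1.61478 = 1.23882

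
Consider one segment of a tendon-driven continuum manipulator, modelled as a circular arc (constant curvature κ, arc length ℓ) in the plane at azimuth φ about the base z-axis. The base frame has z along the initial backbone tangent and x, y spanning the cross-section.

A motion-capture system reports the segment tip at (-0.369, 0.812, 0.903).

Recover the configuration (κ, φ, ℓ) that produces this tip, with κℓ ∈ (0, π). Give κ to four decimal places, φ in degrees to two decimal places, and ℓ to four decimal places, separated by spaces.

ρ = √(x²+y²) = √(-0.369² + 0.812²) = 0.89191
φ = atan2(y, x) mod 360° = atan2(0.812, -0.369) = 114.4386°
|p|² = ρ² + z² = 0.89191² + 0.903² = 1.61091
κ = 2ρ / |p|² = 2×0.89191 / 1.61091 = 1.10734
θ = 2·atan2(ρ, z) = 2·atan2(0.89191, 0.903) = 1.55844 rad
ℓ = θ/κ = 1.55844/1.10734 = 1.40738

1.1073 114.44 1.4074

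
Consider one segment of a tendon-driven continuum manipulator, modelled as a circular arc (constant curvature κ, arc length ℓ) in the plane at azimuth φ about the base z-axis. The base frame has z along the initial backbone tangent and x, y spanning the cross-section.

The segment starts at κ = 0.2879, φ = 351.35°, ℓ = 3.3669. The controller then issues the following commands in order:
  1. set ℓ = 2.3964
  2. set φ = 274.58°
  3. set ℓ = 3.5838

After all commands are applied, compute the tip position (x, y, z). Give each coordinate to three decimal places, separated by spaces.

initial: κ=0.2879, φ=351.35°, ℓ=3.3669
cmd 1: set ℓ=2.3964 → (κ,φ,ℓ)=(0.2879,351.35°,2.3964) → tip=(0.7854,-0.1195,2.2108)
cmd 2: set φ=274.58° → (κ,φ,ℓ)=(0.2879,274.58°,2.3964) → tip=(0.0634,-0.7919,2.2108)
cmd 3: set ℓ=3.5838 → (κ,φ,ℓ)=(0.2879,274.58°,3.5838) → tip=(0.1350,-1.6851,2.9809)

0.135 -1.685 2.981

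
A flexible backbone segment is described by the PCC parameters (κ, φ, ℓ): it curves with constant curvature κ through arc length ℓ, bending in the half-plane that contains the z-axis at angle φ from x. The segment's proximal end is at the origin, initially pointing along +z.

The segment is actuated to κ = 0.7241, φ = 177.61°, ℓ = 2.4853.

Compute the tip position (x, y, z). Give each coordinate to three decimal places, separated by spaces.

θ = κ·ℓ = 0.7241 × 2.4853 = 1.79961 rad
ρ = (1 − cos θ)/κ = (1 − -0.22682)/0.7241 = 1.69427
z = sin θ / κ = 0.97394/0.7241 = 1.34503
x = ρ cos φ = 1.69427 × cos(177.61°) = -1.69279
y = ρ sin φ = 1.69427 × sin(177.61°) = 0.07065

-1.693 0.071 1.345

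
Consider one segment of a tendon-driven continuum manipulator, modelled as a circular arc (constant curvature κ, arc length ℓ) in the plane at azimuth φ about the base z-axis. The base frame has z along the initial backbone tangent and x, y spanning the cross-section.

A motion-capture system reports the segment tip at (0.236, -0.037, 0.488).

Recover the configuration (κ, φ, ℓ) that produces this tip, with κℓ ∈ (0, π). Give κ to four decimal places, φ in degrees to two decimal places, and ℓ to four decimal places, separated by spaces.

1.6184 351.09 0.5626

ρ = √(x²+y²) = √(0.236² + -0.037²) = 0.23888
φ = atan2(y, x) mod 360° = atan2(-0.037, 0.236) = 351.0897°
|p|² = ρ² + z² = 0.23888² + 0.488² = 0.29521
κ = 2ρ / |p|² = 2×0.23888 / 0.29521 = 1.61840
θ = 2·atan2(ρ, z) = 2·atan2(0.23888, 0.488) = 0.91045 rad
ℓ = θ/κ = 0.91045/1.61840 = 0.56256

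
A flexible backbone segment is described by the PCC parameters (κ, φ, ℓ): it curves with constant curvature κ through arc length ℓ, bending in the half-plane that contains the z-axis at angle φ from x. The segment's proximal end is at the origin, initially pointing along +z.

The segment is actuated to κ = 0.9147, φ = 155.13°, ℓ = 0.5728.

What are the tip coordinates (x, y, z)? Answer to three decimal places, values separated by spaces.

θ = κ·ℓ = 0.9147 × 0.5728 = 0.52394 rad
ρ = (1 − cos θ)/κ = (1 − 0.86585)/0.9147 = 0.14666
z = sin θ / κ = 0.50030/0.9147 = 0.54695
x = ρ cos φ = 0.14666 × cos(155.13°) = -0.13305
y = ρ sin φ = 0.14666 × sin(155.13°) = 0.06168

-0.133 0.062 0.547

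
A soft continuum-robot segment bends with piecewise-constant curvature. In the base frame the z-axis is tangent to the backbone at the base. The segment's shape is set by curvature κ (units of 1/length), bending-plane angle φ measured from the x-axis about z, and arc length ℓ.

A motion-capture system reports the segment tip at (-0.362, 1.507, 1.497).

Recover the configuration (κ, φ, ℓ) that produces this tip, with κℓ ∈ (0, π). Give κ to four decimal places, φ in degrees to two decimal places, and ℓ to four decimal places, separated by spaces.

0.6676 103.51 2.4049

ρ = √(x²+y²) = √(-0.362² + 1.507²) = 1.54987
φ = atan2(y, x) mod 360° = atan2(1.507, -0.362) = 103.5072°
|p|² = ρ² + z² = 1.54987² + 1.497² = 4.64310
κ = 2ρ / |p|² = 2×1.54987 / 4.64310 = 0.66760
θ = 2·atan2(ρ, z) = 2·atan2(1.54987, 1.497) = 1.60550 rad
ℓ = θ/κ = 1.60550/0.66760 = 2.40488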